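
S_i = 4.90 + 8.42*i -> [4.9, 13.32, 21.74, 30.16, 38.58]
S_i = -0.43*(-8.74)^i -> [-0.43, 3.76, -32.85, 287.08, -2509.08]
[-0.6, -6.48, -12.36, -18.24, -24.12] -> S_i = -0.60 + -5.88*i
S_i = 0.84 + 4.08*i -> [0.84, 4.92, 9.0, 13.08, 17.16]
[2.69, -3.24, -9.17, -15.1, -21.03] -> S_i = 2.69 + -5.93*i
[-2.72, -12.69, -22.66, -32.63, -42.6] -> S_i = -2.72 + -9.97*i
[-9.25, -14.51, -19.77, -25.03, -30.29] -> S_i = -9.25 + -5.26*i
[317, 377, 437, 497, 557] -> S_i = 317 + 60*i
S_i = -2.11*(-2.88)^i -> [-2.11, 6.08, -17.5, 50.4, -145.16]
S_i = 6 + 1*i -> [6, 7, 8, 9, 10]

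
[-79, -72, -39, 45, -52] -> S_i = Random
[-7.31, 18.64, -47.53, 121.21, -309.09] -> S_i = -7.31*(-2.55)^i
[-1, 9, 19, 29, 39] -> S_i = -1 + 10*i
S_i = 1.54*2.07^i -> [1.54, 3.19, 6.6, 13.66, 28.27]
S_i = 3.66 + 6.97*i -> [3.66, 10.63, 17.6, 24.57, 31.54]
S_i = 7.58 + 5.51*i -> [7.58, 13.09, 18.6, 24.11, 29.62]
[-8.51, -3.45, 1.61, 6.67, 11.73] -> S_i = -8.51 + 5.06*i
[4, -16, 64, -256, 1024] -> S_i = 4*-4^i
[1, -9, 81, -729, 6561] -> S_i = 1*-9^i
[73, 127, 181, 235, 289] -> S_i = 73 + 54*i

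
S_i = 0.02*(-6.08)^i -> [0.02, -0.12, 0.74, -4.5, 27.33]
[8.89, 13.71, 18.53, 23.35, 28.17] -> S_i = 8.89 + 4.82*i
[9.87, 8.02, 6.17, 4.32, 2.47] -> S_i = 9.87 + -1.85*i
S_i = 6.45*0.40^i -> [6.45, 2.58, 1.03, 0.41, 0.17]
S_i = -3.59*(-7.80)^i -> [-3.59, 28.0, -218.42, 1703.64, -13288.41]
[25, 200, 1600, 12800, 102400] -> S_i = 25*8^i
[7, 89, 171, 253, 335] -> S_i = 7 + 82*i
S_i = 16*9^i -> [16, 144, 1296, 11664, 104976]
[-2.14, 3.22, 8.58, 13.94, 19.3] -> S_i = -2.14 + 5.36*i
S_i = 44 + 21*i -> [44, 65, 86, 107, 128]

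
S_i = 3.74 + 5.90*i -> [3.74, 9.64, 15.54, 21.44, 27.34]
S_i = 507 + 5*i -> [507, 512, 517, 522, 527]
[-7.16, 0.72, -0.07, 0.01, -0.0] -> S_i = -7.16*(-0.10)^i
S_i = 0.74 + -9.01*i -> [0.74, -8.27, -17.28, -26.29, -35.3]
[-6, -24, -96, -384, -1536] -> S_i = -6*4^i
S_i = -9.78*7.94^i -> [-9.78, -77.65, -616.57, -4895.54, -38870.57]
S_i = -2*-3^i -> [-2, 6, -18, 54, -162]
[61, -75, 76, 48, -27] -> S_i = Random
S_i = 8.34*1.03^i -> [8.34, 8.59, 8.85, 9.11, 9.39]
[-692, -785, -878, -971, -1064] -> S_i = -692 + -93*i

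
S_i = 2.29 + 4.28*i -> [2.29, 6.57, 10.85, 15.13, 19.41]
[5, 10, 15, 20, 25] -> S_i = 5 + 5*i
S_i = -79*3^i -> [-79, -237, -711, -2133, -6399]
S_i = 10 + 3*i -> [10, 13, 16, 19, 22]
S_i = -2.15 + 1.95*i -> [-2.15, -0.2, 1.75, 3.7, 5.65]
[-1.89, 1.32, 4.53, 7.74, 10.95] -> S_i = -1.89 + 3.21*i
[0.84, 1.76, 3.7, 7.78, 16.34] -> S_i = 0.84*2.10^i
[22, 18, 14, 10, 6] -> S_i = 22 + -4*i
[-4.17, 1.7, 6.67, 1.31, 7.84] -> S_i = Random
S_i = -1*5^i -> [-1, -5, -25, -125, -625]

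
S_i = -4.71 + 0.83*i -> [-4.71, -3.88, -3.05, -2.22, -1.39]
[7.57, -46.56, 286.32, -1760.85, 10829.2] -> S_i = 7.57*(-6.15)^i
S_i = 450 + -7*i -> [450, 443, 436, 429, 422]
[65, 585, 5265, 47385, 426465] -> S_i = 65*9^i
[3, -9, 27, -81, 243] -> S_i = 3*-3^i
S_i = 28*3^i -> [28, 84, 252, 756, 2268]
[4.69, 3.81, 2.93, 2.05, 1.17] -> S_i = 4.69 + -0.88*i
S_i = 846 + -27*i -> [846, 819, 792, 765, 738]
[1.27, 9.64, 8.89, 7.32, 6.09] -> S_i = Random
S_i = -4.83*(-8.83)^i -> [-4.83, 42.65, -376.59, 3325.29, -29362.29]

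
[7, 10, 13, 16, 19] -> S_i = 7 + 3*i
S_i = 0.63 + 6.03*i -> [0.63, 6.66, 12.69, 18.72, 24.75]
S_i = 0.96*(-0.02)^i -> [0.96, -0.02, 0.0, -0.0, 0.0]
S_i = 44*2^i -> [44, 88, 176, 352, 704]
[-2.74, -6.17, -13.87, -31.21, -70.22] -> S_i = -2.74*2.25^i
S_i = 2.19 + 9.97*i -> [2.19, 12.16, 22.13, 32.1, 42.07]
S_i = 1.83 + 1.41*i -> [1.83, 3.24, 4.65, 6.06, 7.47]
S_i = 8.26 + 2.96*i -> [8.26, 11.22, 14.18, 17.14, 20.1]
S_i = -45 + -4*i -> [-45, -49, -53, -57, -61]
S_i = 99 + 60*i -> [99, 159, 219, 279, 339]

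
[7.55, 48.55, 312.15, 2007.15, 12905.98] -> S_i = 7.55*6.43^i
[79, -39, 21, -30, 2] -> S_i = Random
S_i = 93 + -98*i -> [93, -5, -103, -201, -299]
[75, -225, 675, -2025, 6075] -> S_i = 75*-3^i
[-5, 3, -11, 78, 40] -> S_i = Random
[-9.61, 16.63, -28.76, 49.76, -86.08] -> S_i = -9.61*(-1.73)^i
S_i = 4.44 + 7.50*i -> [4.44, 11.94, 19.44, 26.94, 34.44]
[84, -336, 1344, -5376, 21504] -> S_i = 84*-4^i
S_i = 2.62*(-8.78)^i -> [2.62, -23.0, 201.97, -1773.31, 15569.67]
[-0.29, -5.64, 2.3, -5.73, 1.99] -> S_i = Random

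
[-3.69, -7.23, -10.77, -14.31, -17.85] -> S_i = -3.69 + -3.54*i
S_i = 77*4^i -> [77, 308, 1232, 4928, 19712]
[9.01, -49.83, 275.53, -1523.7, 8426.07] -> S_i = 9.01*(-5.53)^i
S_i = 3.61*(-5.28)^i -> [3.61, -19.06, 100.64, -531.38, 2805.71]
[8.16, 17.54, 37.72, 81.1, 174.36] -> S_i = 8.16*2.15^i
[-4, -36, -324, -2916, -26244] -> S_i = -4*9^i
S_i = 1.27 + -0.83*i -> [1.27, 0.44, -0.39, -1.22, -2.05]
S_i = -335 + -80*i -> [-335, -415, -495, -575, -655]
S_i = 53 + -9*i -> [53, 44, 35, 26, 17]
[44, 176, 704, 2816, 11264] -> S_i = 44*4^i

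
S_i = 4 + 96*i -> [4, 100, 196, 292, 388]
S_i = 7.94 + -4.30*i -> [7.94, 3.64, -0.66, -4.96, -9.26]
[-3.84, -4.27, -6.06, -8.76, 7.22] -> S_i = Random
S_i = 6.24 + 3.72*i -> [6.24, 9.96, 13.68, 17.4, 21.12]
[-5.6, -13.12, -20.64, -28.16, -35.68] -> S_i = -5.60 + -7.52*i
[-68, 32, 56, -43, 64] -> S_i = Random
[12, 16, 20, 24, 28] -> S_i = 12 + 4*i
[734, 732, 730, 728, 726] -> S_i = 734 + -2*i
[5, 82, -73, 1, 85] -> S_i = Random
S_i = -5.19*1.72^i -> [-5.19, -8.93, -15.35, -26.41, -45.42]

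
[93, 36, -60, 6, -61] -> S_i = Random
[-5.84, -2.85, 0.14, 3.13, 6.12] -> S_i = -5.84 + 2.99*i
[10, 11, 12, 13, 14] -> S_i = 10 + 1*i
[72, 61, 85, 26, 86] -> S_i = Random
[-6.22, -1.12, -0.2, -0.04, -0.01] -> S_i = -6.22*0.18^i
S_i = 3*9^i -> [3, 27, 243, 2187, 19683]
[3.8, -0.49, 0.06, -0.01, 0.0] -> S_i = 3.80*(-0.13)^i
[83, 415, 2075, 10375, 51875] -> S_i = 83*5^i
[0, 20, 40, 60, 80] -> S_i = 0 + 20*i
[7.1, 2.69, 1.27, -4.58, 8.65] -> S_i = Random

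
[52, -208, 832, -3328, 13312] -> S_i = 52*-4^i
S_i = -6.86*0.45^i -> [-6.86, -3.09, -1.39, -0.63, -0.28]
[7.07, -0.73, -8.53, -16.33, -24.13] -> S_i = 7.07 + -7.80*i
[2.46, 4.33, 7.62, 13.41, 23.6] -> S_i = 2.46*1.76^i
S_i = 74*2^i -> [74, 148, 296, 592, 1184]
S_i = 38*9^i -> [38, 342, 3078, 27702, 249318]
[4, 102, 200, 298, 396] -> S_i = 4 + 98*i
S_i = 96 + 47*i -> [96, 143, 190, 237, 284]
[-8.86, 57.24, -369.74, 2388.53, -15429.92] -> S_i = -8.86*(-6.46)^i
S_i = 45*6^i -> [45, 270, 1620, 9720, 58320]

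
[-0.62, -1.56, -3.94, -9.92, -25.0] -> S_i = -0.62*2.52^i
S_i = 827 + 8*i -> [827, 835, 843, 851, 859]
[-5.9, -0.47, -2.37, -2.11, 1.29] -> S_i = Random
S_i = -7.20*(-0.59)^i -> [-7.2, 4.25, -2.51, 1.48, -0.87]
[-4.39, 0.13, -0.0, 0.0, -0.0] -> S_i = -4.39*(-0.03)^i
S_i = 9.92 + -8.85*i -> [9.92, 1.07, -7.78, -16.63, -25.48]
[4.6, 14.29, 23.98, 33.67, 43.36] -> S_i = 4.60 + 9.69*i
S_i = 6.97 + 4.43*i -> [6.97, 11.4, 15.83, 20.26, 24.69]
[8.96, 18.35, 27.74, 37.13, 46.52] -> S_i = 8.96 + 9.39*i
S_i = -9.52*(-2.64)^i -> [-9.52, 25.13, -66.35, 175.17, -462.44]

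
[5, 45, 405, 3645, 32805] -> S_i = 5*9^i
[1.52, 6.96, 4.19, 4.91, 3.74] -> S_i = Random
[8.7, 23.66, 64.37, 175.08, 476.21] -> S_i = 8.70*2.72^i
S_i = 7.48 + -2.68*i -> [7.48, 4.8, 2.12, -0.56, -3.24]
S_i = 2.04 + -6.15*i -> [2.04, -4.11, -10.26, -16.41, -22.56]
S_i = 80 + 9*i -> [80, 89, 98, 107, 116]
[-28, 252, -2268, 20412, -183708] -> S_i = -28*-9^i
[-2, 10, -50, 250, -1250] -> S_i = -2*-5^i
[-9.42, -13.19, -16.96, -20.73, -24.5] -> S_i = -9.42 + -3.77*i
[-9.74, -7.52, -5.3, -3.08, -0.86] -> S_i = -9.74 + 2.22*i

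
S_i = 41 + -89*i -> [41, -48, -137, -226, -315]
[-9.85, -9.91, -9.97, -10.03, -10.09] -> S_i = -9.85 + -0.06*i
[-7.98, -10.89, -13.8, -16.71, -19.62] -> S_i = -7.98 + -2.91*i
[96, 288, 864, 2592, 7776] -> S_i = 96*3^i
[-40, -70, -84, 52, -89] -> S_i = Random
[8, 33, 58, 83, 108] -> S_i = 8 + 25*i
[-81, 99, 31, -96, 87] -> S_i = Random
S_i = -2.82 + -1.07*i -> [-2.82, -3.89, -4.96, -6.03, -7.1]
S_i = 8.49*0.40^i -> [8.49, 3.4, 1.36, 0.54, 0.22]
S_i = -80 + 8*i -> [-80, -72, -64, -56, -48]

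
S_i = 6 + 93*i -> [6, 99, 192, 285, 378]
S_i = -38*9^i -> [-38, -342, -3078, -27702, -249318]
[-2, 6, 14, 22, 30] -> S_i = -2 + 8*i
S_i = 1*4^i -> [1, 4, 16, 64, 256]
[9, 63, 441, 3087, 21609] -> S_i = 9*7^i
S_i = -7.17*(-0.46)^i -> [-7.17, 3.3, -1.52, 0.7, -0.32]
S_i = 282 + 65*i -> [282, 347, 412, 477, 542]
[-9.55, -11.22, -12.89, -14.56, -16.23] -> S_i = -9.55 + -1.67*i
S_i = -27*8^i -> [-27, -216, -1728, -13824, -110592]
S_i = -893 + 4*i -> [-893, -889, -885, -881, -877]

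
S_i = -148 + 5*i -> [-148, -143, -138, -133, -128]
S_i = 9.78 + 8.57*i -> [9.78, 18.35, 26.92, 35.49, 44.06]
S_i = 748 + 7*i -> [748, 755, 762, 769, 776]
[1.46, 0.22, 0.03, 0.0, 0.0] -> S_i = 1.46*0.15^i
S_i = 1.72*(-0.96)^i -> [1.72, -1.65, 1.59, -1.52, 1.46]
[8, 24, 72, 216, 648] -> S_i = 8*3^i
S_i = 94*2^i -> [94, 188, 376, 752, 1504]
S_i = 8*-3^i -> [8, -24, 72, -216, 648]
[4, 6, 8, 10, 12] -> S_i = 4 + 2*i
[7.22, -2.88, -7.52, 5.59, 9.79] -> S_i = Random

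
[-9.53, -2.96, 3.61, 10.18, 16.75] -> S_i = -9.53 + 6.57*i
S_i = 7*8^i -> [7, 56, 448, 3584, 28672]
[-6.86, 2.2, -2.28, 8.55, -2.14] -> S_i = Random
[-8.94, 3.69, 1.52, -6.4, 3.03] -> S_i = Random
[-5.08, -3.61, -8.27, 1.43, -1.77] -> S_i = Random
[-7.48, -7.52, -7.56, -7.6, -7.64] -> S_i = -7.48 + -0.04*i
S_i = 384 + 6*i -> [384, 390, 396, 402, 408]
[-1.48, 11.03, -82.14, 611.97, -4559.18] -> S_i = -1.48*(-7.45)^i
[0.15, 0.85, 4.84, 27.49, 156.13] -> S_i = 0.15*5.68^i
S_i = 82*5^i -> [82, 410, 2050, 10250, 51250]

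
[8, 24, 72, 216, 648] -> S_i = 8*3^i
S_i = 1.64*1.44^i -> [1.64, 2.36, 3.4, 4.9, 7.05]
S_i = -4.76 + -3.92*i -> [-4.76, -8.68, -12.6, -16.52, -20.44]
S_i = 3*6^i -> [3, 18, 108, 648, 3888]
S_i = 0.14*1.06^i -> [0.14, 0.15, 0.16, 0.17, 0.18]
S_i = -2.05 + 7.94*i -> [-2.05, 5.89, 13.83, 21.77, 29.71]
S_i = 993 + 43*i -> [993, 1036, 1079, 1122, 1165]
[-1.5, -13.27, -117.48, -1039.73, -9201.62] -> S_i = -1.50*8.85^i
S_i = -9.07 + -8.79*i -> [-9.07, -17.86, -26.65, -35.44, -44.23]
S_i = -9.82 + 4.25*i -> [-9.82, -5.57, -1.32, 2.93, 7.18]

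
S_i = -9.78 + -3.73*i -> [-9.78, -13.51, -17.24, -20.97, -24.7]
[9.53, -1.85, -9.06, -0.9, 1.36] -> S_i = Random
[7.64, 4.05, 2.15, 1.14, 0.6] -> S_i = 7.64*0.53^i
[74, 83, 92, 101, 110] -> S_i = 74 + 9*i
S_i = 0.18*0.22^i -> [0.18, 0.04, 0.01, 0.0, 0.0]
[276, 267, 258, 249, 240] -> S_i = 276 + -9*i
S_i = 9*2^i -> [9, 18, 36, 72, 144]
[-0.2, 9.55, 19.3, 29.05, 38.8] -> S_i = -0.20 + 9.75*i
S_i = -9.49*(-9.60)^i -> [-9.49, 91.1, -874.6, 8396.14, -80602.99]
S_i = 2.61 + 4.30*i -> [2.61, 6.91, 11.21, 15.51, 19.81]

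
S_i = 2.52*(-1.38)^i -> [2.52, -3.48, 4.8, -6.62, 9.14]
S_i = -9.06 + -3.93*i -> [-9.06, -12.99, -16.92, -20.85, -24.78]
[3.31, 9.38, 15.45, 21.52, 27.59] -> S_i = 3.31 + 6.07*i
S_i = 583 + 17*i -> [583, 600, 617, 634, 651]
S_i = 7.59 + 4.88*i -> [7.59, 12.47, 17.35, 22.23, 27.11]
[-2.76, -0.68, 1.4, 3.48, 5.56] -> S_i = -2.76 + 2.08*i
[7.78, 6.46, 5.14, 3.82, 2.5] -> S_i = 7.78 + -1.32*i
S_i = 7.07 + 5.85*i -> [7.07, 12.92, 18.77, 24.62, 30.47]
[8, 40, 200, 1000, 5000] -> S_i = 8*5^i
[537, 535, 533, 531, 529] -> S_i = 537 + -2*i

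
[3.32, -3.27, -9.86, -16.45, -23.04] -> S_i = 3.32 + -6.59*i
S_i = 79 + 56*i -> [79, 135, 191, 247, 303]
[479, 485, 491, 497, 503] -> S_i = 479 + 6*i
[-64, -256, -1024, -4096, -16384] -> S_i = -64*4^i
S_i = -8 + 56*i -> [-8, 48, 104, 160, 216]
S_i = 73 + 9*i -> [73, 82, 91, 100, 109]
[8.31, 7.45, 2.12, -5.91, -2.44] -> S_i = Random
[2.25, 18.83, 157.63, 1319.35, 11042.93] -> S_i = 2.25*8.37^i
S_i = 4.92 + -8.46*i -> [4.92, -3.54, -12.0, -20.46, -28.92]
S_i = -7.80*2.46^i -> [-7.8, -19.19, -47.2, -116.12, -285.65]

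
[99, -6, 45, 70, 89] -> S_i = Random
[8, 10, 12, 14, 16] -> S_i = 8 + 2*i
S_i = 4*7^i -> [4, 28, 196, 1372, 9604]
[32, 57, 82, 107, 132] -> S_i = 32 + 25*i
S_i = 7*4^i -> [7, 28, 112, 448, 1792]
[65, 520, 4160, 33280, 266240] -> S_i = 65*8^i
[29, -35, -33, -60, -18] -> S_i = Random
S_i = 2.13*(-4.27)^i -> [2.13, -9.1, 38.84, -165.83, 708.09]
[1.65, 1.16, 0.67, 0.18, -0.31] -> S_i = 1.65 + -0.49*i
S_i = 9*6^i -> [9, 54, 324, 1944, 11664]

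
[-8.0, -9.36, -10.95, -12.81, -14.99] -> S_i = -8.00*1.17^i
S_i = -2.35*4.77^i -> [-2.35, -11.21, -53.47, -255.05, -1216.58]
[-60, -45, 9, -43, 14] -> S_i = Random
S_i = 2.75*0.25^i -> [2.75, 0.69, 0.17, 0.04, 0.01]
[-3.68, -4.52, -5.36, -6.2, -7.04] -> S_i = -3.68 + -0.84*i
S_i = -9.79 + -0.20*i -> [-9.79, -9.99, -10.19, -10.39, -10.59]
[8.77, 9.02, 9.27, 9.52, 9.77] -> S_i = 8.77 + 0.25*i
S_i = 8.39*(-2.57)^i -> [8.39, -21.56, 55.42, -142.42, 366.01]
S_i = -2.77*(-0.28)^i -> [-2.77, 0.78, -0.22, 0.06, -0.02]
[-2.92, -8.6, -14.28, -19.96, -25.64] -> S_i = -2.92 + -5.68*i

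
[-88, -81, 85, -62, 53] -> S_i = Random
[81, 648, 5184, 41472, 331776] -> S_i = 81*8^i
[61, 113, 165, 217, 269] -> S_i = 61 + 52*i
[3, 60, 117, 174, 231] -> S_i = 3 + 57*i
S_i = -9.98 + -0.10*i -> [-9.98, -10.08, -10.18, -10.28, -10.38]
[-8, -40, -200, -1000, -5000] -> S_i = -8*5^i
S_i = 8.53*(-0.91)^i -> [8.53, -7.76, 7.06, -6.43, 5.85]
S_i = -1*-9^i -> [-1, 9, -81, 729, -6561]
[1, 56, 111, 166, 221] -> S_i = 1 + 55*i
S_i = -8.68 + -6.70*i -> [-8.68, -15.38, -22.08, -28.78, -35.48]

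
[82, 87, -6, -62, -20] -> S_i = Random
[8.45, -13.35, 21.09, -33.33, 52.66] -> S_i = 8.45*(-1.58)^i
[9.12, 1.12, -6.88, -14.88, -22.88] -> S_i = 9.12 + -8.00*i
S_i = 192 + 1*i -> [192, 193, 194, 195, 196]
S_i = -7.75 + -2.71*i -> [-7.75, -10.46, -13.17, -15.88, -18.59]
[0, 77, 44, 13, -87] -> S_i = Random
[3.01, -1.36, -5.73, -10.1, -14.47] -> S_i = 3.01 + -4.37*i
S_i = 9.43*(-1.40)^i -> [9.43, -13.2, 18.48, -25.88, 36.23]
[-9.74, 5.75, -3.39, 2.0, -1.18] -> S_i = -9.74*(-0.59)^i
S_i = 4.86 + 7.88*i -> [4.86, 12.74, 20.62, 28.5, 36.38]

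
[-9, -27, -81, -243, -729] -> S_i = -9*3^i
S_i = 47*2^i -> [47, 94, 188, 376, 752]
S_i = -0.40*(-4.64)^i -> [-0.4, 1.86, -8.61, 39.96, -185.41]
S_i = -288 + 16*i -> [-288, -272, -256, -240, -224]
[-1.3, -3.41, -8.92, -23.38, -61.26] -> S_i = -1.30*2.62^i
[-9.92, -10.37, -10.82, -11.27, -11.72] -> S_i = -9.92 + -0.45*i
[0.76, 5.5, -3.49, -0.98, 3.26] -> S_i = Random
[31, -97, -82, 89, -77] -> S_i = Random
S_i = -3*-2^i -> [-3, 6, -12, 24, -48]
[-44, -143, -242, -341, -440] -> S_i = -44 + -99*i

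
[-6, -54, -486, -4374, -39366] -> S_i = -6*9^i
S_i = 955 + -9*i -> [955, 946, 937, 928, 919]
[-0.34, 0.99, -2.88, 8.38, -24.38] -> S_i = -0.34*(-2.91)^i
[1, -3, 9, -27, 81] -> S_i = 1*-3^i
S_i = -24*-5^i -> [-24, 120, -600, 3000, -15000]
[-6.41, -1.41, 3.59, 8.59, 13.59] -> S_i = -6.41 + 5.00*i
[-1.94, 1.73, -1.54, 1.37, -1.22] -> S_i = -1.94*(-0.89)^i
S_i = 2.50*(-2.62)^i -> [2.5, -6.55, 17.16, -44.96, 117.8]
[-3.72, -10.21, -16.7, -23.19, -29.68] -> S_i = -3.72 + -6.49*i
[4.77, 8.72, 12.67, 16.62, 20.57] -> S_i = 4.77 + 3.95*i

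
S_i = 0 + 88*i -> [0, 88, 176, 264, 352]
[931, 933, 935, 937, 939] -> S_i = 931 + 2*i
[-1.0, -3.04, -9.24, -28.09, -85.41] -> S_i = -1.00*3.04^i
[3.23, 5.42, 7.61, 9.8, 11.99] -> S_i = 3.23 + 2.19*i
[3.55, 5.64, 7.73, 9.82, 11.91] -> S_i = 3.55 + 2.09*i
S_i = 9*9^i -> [9, 81, 729, 6561, 59049]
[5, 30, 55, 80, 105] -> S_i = 5 + 25*i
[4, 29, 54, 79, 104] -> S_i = 4 + 25*i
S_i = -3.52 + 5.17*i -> [-3.52, 1.65, 6.82, 11.99, 17.16]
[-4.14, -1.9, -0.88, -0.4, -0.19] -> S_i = -4.14*0.46^i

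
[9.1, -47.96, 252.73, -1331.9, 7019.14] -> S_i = 9.10*(-5.27)^i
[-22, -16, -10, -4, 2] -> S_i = -22 + 6*i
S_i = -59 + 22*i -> [-59, -37, -15, 7, 29]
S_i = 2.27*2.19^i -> [2.27, 4.97, 10.89, 23.84, 52.22]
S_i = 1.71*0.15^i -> [1.71, 0.26, 0.04, 0.01, 0.0]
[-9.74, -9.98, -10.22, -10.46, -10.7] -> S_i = -9.74 + -0.24*i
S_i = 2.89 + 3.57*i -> [2.89, 6.46, 10.03, 13.6, 17.17]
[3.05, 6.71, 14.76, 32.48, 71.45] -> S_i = 3.05*2.20^i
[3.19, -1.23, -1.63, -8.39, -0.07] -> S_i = Random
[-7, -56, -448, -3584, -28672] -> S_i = -7*8^i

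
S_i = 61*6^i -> [61, 366, 2196, 13176, 79056]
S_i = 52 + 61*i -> [52, 113, 174, 235, 296]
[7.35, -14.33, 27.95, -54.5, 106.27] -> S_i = 7.35*(-1.95)^i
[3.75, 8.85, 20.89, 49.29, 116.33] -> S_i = 3.75*2.36^i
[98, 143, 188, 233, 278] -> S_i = 98 + 45*i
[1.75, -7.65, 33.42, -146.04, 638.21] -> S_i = 1.75*(-4.37)^i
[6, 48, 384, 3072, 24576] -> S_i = 6*8^i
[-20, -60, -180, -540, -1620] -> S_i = -20*3^i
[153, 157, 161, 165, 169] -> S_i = 153 + 4*i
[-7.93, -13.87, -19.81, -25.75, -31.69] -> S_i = -7.93 + -5.94*i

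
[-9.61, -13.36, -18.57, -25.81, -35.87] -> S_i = -9.61*1.39^i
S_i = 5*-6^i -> [5, -30, 180, -1080, 6480]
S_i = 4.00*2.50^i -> [4.0, 10.0, 25.0, 62.5, 156.25]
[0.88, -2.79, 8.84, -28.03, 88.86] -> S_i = 0.88*(-3.17)^i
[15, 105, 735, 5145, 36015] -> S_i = 15*7^i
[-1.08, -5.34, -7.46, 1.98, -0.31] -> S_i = Random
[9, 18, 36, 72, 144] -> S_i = 9*2^i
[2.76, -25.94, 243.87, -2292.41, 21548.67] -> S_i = 2.76*(-9.40)^i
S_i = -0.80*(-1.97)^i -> [-0.8, 1.58, -3.1, 6.12, -12.05]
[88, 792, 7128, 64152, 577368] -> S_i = 88*9^i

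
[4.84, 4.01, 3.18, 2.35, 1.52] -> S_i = 4.84 + -0.83*i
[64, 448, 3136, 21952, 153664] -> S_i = 64*7^i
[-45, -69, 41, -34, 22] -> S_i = Random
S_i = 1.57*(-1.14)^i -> [1.57, -1.79, 2.04, -2.33, 2.65]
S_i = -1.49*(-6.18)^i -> [-1.49, 9.21, -56.91, 351.68, -2173.4]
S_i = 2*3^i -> [2, 6, 18, 54, 162]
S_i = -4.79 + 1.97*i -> [-4.79, -2.82, -0.85, 1.12, 3.09]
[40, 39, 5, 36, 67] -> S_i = Random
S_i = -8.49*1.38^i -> [-8.49, -11.72, -16.17, -22.31, -30.79]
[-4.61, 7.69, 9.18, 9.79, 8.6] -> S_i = Random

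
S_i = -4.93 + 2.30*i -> [-4.93, -2.63, -0.33, 1.97, 4.27]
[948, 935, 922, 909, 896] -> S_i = 948 + -13*i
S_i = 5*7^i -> [5, 35, 245, 1715, 12005]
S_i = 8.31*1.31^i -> [8.31, 10.89, 14.26, 18.68, 24.47]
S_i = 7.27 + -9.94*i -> [7.27, -2.67, -12.61, -22.55, -32.49]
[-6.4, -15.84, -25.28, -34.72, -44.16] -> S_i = -6.40 + -9.44*i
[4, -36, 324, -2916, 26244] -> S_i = 4*-9^i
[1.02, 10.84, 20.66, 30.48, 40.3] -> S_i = 1.02 + 9.82*i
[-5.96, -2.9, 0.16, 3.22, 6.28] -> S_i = -5.96 + 3.06*i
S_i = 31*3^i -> [31, 93, 279, 837, 2511]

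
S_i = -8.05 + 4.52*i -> [-8.05, -3.53, 0.99, 5.51, 10.03]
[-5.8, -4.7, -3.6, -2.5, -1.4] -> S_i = -5.80 + 1.10*i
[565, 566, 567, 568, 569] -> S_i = 565 + 1*i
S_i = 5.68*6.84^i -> [5.68, 38.85, 265.74, 1817.68, 12432.91]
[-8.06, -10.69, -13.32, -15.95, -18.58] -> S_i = -8.06 + -2.63*i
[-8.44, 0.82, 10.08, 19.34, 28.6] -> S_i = -8.44 + 9.26*i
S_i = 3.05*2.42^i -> [3.05, 7.38, 17.86, 43.23, 104.61]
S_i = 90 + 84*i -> [90, 174, 258, 342, 426]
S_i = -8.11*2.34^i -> [-8.11, -18.98, -44.41, -103.91, -243.16]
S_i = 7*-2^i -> [7, -14, 28, -56, 112]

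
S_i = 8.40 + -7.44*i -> [8.4, 0.96, -6.48, -13.92, -21.36]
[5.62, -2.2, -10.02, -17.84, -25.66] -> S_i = 5.62 + -7.82*i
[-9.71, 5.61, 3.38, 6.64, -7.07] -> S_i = Random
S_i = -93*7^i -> [-93, -651, -4557, -31899, -223293]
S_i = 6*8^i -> [6, 48, 384, 3072, 24576]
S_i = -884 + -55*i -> [-884, -939, -994, -1049, -1104]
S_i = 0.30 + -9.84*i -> [0.3, -9.54, -19.38, -29.22, -39.06]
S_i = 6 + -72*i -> [6, -66, -138, -210, -282]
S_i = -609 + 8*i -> [-609, -601, -593, -585, -577]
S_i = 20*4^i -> [20, 80, 320, 1280, 5120]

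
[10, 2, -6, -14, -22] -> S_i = 10 + -8*i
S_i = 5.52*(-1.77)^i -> [5.52, -9.77, 17.29, -30.61, 54.18]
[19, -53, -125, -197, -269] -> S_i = 19 + -72*i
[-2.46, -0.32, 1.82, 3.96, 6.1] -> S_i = -2.46 + 2.14*i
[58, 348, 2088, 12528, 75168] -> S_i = 58*6^i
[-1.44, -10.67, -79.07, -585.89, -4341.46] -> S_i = -1.44*7.41^i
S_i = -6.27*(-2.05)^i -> [-6.27, 12.85, -26.35, 54.02, -110.73]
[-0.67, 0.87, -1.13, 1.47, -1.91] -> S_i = -0.67*(-1.30)^i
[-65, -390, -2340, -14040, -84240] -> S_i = -65*6^i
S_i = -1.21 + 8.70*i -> [-1.21, 7.49, 16.19, 24.89, 33.59]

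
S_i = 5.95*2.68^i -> [5.95, 15.95, 42.74, 114.53, 306.94]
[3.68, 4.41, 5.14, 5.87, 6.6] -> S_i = 3.68 + 0.73*i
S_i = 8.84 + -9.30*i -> [8.84, -0.46, -9.76, -19.06, -28.36]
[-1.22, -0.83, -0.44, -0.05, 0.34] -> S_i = -1.22 + 0.39*i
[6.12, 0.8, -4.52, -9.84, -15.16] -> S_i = 6.12 + -5.32*i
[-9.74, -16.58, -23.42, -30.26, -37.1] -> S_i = -9.74 + -6.84*i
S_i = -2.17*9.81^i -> [-2.17, -21.29, -208.83, -2048.65, -20097.21]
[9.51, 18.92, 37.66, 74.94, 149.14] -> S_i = 9.51*1.99^i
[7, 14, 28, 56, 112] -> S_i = 7*2^i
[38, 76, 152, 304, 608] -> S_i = 38*2^i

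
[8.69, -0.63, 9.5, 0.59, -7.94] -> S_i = Random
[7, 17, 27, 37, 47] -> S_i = 7 + 10*i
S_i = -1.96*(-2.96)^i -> [-1.96, 5.8, -17.17, 50.83, -150.46]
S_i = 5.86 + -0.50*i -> [5.86, 5.36, 4.86, 4.36, 3.86]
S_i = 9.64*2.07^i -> [9.64, 19.95, 41.31, 85.5, 176.99]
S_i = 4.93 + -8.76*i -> [4.93, -3.83, -12.59, -21.35, -30.11]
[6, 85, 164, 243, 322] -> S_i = 6 + 79*i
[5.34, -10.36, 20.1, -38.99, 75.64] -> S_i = 5.34*(-1.94)^i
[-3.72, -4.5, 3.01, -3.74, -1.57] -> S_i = Random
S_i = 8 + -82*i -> [8, -74, -156, -238, -320]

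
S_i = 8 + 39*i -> [8, 47, 86, 125, 164]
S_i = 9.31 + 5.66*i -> [9.31, 14.97, 20.63, 26.29, 31.95]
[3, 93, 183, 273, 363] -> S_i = 3 + 90*i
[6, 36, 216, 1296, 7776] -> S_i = 6*6^i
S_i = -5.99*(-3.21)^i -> [-5.99, 19.23, -61.72, 198.13, -635.99]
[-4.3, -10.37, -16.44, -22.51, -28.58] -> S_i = -4.30 + -6.07*i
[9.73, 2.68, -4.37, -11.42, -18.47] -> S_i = 9.73 + -7.05*i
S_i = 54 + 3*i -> [54, 57, 60, 63, 66]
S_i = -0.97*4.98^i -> [-0.97, -4.83, -24.06, -119.8, -596.61]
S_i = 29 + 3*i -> [29, 32, 35, 38, 41]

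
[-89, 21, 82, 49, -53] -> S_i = Random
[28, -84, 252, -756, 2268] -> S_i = 28*-3^i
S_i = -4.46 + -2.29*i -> [-4.46, -6.75, -9.04, -11.33, -13.62]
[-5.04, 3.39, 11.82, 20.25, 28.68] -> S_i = -5.04 + 8.43*i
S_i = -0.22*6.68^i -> [-0.22, -1.47, -9.82, -65.58, -438.05]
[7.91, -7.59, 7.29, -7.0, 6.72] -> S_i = 7.91*(-0.96)^i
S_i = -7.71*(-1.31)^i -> [-7.71, 10.1, -13.23, 17.33, -22.71]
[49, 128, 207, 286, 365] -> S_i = 49 + 79*i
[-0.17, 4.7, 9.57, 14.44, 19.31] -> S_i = -0.17 + 4.87*i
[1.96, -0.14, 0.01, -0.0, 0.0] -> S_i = 1.96*(-0.07)^i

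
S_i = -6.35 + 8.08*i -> [-6.35, 1.73, 9.81, 17.89, 25.97]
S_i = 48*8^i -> [48, 384, 3072, 24576, 196608]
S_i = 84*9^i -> [84, 756, 6804, 61236, 551124]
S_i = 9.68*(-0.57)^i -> [9.68, -5.52, 3.15, -1.79, 1.02]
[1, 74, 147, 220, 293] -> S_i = 1 + 73*i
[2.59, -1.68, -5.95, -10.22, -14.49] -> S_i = 2.59 + -4.27*i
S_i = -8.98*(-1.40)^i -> [-8.98, 12.57, -17.6, 24.64, -34.5]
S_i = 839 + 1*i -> [839, 840, 841, 842, 843]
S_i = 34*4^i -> [34, 136, 544, 2176, 8704]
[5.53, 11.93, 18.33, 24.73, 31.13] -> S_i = 5.53 + 6.40*i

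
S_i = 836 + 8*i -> [836, 844, 852, 860, 868]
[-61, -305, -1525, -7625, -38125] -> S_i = -61*5^i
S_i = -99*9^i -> [-99, -891, -8019, -72171, -649539]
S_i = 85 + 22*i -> [85, 107, 129, 151, 173]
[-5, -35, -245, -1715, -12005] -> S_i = -5*7^i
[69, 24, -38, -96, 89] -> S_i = Random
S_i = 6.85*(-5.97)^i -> [6.85, -40.89, 244.14, -1457.52, 8701.38]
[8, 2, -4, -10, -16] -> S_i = 8 + -6*i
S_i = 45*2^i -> [45, 90, 180, 360, 720]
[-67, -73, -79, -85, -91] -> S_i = -67 + -6*i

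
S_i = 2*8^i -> [2, 16, 128, 1024, 8192]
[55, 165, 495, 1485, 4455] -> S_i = 55*3^i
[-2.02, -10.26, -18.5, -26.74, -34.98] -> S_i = -2.02 + -8.24*i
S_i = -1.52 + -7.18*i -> [-1.52, -8.7, -15.88, -23.06, -30.24]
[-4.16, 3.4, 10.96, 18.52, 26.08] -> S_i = -4.16 + 7.56*i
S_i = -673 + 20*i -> [-673, -653, -633, -613, -593]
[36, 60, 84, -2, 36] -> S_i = Random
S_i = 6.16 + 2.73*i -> [6.16, 8.89, 11.62, 14.35, 17.08]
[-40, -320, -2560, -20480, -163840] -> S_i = -40*8^i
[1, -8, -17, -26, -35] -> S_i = 1 + -9*i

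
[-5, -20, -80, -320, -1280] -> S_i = -5*4^i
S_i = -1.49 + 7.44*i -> [-1.49, 5.95, 13.39, 20.83, 28.27]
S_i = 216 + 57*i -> [216, 273, 330, 387, 444]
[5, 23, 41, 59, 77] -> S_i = 5 + 18*i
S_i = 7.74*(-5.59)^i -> [7.74, -43.27, 241.86, -1352.0, 7557.67]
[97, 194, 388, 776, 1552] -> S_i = 97*2^i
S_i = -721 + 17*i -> [-721, -704, -687, -670, -653]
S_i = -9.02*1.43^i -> [-9.02, -12.9, -18.44, -26.38, -37.72]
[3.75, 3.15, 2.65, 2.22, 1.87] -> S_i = 3.75*0.84^i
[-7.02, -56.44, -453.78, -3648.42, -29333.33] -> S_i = -7.02*8.04^i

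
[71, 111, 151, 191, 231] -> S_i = 71 + 40*i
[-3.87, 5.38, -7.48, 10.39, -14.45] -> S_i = -3.87*(-1.39)^i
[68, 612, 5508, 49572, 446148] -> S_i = 68*9^i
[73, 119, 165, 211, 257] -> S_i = 73 + 46*i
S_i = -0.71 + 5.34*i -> [-0.71, 4.63, 9.97, 15.31, 20.65]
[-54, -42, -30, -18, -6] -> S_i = -54 + 12*i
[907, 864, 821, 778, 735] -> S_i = 907 + -43*i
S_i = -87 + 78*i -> [-87, -9, 69, 147, 225]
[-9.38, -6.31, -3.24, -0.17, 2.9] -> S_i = -9.38 + 3.07*i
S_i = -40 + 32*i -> [-40, -8, 24, 56, 88]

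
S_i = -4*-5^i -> [-4, 20, -100, 500, -2500]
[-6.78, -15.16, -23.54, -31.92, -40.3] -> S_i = -6.78 + -8.38*i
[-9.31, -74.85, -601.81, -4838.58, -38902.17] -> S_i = -9.31*8.04^i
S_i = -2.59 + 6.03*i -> [-2.59, 3.44, 9.47, 15.5, 21.53]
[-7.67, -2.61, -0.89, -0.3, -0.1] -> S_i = -7.67*0.34^i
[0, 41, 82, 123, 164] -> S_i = 0 + 41*i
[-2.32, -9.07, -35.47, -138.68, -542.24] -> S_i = -2.32*3.91^i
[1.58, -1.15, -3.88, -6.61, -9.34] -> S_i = 1.58 + -2.73*i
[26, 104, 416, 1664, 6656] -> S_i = 26*4^i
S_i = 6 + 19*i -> [6, 25, 44, 63, 82]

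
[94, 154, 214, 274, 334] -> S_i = 94 + 60*i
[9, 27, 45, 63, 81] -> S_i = 9 + 18*i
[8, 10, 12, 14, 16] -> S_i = 8 + 2*i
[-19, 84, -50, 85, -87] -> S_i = Random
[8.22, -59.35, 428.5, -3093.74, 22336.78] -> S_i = 8.22*(-7.22)^i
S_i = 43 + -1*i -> [43, 42, 41, 40, 39]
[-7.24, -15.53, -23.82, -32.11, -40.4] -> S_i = -7.24 + -8.29*i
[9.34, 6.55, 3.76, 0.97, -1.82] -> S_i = 9.34 + -2.79*i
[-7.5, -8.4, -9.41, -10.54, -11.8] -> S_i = -7.50*1.12^i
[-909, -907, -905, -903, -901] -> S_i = -909 + 2*i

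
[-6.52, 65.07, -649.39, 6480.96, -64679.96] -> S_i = -6.52*(-9.98)^i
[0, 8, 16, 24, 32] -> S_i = 0 + 8*i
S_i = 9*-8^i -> [9, -72, 576, -4608, 36864]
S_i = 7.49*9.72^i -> [7.49, 72.8, 707.64, 6878.29, 66857.0]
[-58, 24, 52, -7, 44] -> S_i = Random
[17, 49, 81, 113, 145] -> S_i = 17 + 32*i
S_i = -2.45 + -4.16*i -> [-2.45, -6.61, -10.77, -14.93, -19.09]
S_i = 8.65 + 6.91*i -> [8.65, 15.56, 22.47, 29.38, 36.29]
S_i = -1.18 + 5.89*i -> [-1.18, 4.71, 10.6, 16.49, 22.38]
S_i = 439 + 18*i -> [439, 457, 475, 493, 511]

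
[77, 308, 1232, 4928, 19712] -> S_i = 77*4^i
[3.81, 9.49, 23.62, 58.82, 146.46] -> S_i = 3.81*2.49^i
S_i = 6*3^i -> [6, 18, 54, 162, 486]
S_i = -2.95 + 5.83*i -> [-2.95, 2.88, 8.71, 14.54, 20.37]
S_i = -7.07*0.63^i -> [-7.07, -4.45, -2.81, -1.77, -1.11]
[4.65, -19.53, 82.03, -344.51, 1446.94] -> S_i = 4.65*(-4.20)^i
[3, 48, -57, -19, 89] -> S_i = Random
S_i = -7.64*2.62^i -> [-7.64, -20.02, -52.44, -137.4, -360.0]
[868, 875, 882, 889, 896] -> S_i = 868 + 7*i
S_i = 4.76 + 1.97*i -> [4.76, 6.73, 8.7, 10.67, 12.64]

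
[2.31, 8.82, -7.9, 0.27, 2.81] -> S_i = Random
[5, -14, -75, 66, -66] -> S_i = Random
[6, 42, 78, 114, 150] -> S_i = 6 + 36*i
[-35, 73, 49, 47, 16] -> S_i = Random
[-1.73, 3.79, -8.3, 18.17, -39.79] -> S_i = -1.73*(-2.19)^i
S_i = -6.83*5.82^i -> [-6.83, -39.75, -231.35, -1346.45, -7836.33]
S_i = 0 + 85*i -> [0, 85, 170, 255, 340]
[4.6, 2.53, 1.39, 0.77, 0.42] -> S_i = 4.60*0.55^i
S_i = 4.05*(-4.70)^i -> [4.05, -19.04, 89.46, -420.48, 1976.27]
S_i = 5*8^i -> [5, 40, 320, 2560, 20480]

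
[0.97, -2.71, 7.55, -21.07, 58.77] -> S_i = 0.97*(-2.79)^i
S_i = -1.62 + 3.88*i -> [-1.62, 2.26, 6.14, 10.02, 13.9]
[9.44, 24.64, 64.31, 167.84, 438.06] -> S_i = 9.44*2.61^i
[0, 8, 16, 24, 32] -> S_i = 0 + 8*i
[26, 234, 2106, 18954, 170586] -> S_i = 26*9^i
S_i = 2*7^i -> [2, 14, 98, 686, 4802]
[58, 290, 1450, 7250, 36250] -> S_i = 58*5^i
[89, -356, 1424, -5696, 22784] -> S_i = 89*-4^i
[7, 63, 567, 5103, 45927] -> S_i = 7*9^i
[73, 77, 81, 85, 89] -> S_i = 73 + 4*i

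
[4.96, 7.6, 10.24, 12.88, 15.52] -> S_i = 4.96 + 2.64*i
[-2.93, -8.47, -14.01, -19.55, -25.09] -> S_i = -2.93 + -5.54*i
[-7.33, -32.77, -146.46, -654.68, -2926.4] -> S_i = -7.33*4.47^i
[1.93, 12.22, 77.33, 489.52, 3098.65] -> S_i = 1.93*6.33^i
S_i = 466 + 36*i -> [466, 502, 538, 574, 610]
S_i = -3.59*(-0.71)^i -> [-3.59, 2.55, -1.81, 1.28, -0.91]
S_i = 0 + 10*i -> [0, 10, 20, 30, 40]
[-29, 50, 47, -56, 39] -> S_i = Random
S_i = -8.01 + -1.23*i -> [-8.01, -9.24, -10.47, -11.7, -12.93]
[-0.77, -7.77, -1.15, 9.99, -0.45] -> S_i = Random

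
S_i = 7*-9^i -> [7, -63, 567, -5103, 45927]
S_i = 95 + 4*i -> [95, 99, 103, 107, 111]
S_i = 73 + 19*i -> [73, 92, 111, 130, 149]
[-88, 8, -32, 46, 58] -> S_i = Random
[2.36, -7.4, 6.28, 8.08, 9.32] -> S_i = Random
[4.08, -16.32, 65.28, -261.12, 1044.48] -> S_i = 4.08*(-4.00)^i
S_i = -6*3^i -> [-6, -18, -54, -162, -486]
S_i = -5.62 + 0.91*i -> [-5.62, -4.71, -3.8, -2.89, -1.98]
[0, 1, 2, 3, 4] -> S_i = 0 + 1*i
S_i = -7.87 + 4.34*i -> [-7.87, -3.53, 0.81, 5.15, 9.49]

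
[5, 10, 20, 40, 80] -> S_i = 5*2^i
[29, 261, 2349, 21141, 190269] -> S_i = 29*9^i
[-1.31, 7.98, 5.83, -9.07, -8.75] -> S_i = Random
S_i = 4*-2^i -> [4, -8, 16, -32, 64]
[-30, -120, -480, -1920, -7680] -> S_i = -30*4^i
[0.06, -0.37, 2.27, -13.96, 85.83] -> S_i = 0.06*(-6.15)^i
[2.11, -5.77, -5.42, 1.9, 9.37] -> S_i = Random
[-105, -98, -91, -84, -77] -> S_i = -105 + 7*i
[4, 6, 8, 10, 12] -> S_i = 4 + 2*i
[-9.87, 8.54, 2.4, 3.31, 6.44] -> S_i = Random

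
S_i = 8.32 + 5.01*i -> [8.32, 13.33, 18.34, 23.35, 28.36]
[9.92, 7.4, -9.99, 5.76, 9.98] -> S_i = Random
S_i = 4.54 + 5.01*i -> [4.54, 9.55, 14.56, 19.57, 24.58]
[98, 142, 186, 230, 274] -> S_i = 98 + 44*i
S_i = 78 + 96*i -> [78, 174, 270, 366, 462]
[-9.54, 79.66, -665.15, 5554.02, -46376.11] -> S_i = -9.54*(-8.35)^i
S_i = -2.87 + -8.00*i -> [-2.87, -10.87, -18.87, -26.87, -34.87]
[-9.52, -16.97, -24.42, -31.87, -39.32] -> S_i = -9.52 + -7.45*i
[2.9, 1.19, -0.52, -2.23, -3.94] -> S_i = 2.90 + -1.71*i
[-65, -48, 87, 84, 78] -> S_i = Random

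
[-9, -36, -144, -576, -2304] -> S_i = -9*4^i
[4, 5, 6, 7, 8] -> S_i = 4 + 1*i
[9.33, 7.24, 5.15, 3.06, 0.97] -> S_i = 9.33 + -2.09*i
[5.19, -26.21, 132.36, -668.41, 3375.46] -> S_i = 5.19*(-5.05)^i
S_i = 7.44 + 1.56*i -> [7.44, 9.0, 10.56, 12.12, 13.68]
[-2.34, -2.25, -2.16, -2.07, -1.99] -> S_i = -2.34*0.96^i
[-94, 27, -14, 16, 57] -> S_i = Random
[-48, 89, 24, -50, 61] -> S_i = Random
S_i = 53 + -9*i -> [53, 44, 35, 26, 17]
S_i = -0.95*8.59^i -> [-0.95, -8.16, -70.1, -602.15, -5172.45]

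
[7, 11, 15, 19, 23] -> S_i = 7 + 4*i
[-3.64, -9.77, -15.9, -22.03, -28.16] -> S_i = -3.64 + -6.13*i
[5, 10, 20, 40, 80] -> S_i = 5*2^i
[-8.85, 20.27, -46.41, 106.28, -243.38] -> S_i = -8.85*(-2.29)^i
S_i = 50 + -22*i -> [50, 28, 6, -16, -38]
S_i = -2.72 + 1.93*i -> [-2.72, -0.79, 1.14, 3.07, 5.0]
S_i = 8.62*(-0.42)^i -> [8.62, -3.62, 1.52, -0.64, 0.27]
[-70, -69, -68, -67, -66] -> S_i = -70 + 1*i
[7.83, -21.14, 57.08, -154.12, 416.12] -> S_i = 7.83*(-2.70)^i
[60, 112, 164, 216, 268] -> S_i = 60 + 52*i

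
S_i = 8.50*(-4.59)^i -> [8.5, -39.02, 179.08, -821.97, 3772.85]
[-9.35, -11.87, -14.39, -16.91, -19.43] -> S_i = -9.35 + -2.52*i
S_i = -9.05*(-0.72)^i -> [-9.05, 6.52, -4.69, 3.38, -2.43]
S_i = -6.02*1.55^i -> [-6.02, -9.33, -14.46, -22.42, -34.75]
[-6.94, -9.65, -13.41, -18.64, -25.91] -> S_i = -6.94*1.39^i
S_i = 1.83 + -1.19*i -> [1.83, 0.64, -0.55, -1.74, -2.93]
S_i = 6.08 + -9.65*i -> [6.08, -3.57, -13.22, -22.87, -32.52]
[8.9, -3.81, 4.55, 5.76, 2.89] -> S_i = Random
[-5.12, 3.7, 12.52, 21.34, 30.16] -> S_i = -5.12 + 8.82*i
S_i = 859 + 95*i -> [859, 954, 1049, 1144, 1239]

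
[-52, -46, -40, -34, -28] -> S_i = -52 + 6*i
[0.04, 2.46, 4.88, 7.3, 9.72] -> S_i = 0.04 + 2.42*i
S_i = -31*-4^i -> [-31, 124, -496, 1984, -7936]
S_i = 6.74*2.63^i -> [6.74, 17.73, 46.62, 122.61, 322.47]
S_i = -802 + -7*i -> [-802, -809, -816, -823, -830]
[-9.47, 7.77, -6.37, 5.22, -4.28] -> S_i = -9.47*(-0.82)^i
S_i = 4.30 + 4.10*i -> [4.3, 8.4, 12.5, 16.6, 20.7]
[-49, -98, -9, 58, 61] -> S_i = Random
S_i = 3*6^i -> [3, 18, 108, 648, 3888]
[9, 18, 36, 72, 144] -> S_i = 9*2^i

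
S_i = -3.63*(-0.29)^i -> [-3.63, 1.05, -0.31, 0.09, -0.03]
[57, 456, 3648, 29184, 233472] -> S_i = 57*8^i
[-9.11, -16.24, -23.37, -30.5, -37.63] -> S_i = -9.11 + -7.13*i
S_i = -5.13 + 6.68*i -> [-5.13, 1.55, 8.23, 14.91, 21.59]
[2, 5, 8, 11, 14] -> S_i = 2 + 3*i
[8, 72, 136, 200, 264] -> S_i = 8 + 64*i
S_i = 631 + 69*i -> [631, 700, 769, 838, 907]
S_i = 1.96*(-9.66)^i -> [1.96, -18.93, 182.9, -1766.8, 17067.29]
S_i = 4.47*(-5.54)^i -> [4.47, -24.76, 137.19, -760.04, 4210.63]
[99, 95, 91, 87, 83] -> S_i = 99 + -4*i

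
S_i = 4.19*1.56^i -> [4.19, 6.54, 10.2, 15.91, 24.81]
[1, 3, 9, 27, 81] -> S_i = 1*3^i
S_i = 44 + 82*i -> [44, 126, 208, 290, 372]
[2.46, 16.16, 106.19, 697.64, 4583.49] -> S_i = 2.46*6.57^i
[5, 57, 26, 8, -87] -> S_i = Random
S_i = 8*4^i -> [8, 32, 128, 512, 2048]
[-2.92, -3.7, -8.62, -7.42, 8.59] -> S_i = Random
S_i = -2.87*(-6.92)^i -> [-2.87, 19.86, -137.43, 951.04, -6581.22]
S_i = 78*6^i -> [78, 468, 2808, 16848, 101088]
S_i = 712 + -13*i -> [712, 699, 686, 673, 660]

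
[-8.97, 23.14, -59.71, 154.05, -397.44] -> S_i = -8.97*(-2.58)^i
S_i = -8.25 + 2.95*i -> [-8.25, -5.3, -2.35, 0.6, 3.55]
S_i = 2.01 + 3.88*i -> [2.01, 5.89, 9.77, 13.65, 17.53]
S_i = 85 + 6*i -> [85, 91, 97, 103, 109]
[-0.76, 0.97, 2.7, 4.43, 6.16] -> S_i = -0.76 + 1.73*i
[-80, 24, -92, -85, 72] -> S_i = Random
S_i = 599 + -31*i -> [599, 568, 537, 506, 475]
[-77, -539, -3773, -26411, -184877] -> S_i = -77*7^i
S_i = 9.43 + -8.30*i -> [9.43, 1.13, -7.17, -15.47, -23.77]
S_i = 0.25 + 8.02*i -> [0.25, 8.27, 16.29, 24.31, 32.33]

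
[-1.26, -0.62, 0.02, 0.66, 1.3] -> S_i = -1.26 + 0.64*i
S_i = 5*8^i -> [5, 40, 320, 2560, 20480]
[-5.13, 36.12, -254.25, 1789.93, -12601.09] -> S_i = -5.13*(-7.04)^i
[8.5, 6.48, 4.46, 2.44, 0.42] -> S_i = 8.50 + -2.02*i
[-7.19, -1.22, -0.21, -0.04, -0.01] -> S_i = -7.19*0.17^i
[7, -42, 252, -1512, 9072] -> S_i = 7*-6^i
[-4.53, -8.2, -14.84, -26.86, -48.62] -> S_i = -4.53*1.81^i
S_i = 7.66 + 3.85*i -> [7.66, 11.51, 15.36, 19.21, 23.06]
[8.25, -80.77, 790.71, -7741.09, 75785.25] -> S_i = 8.25*(-9.79)^i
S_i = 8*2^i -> [8, 16, 32, 64, 128]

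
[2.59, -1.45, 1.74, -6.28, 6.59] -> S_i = Random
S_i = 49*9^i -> [49, 441, 3969, 35721, 321489]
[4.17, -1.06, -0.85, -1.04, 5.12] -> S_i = Random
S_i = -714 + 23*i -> [-714, -691, -668, -645, -622]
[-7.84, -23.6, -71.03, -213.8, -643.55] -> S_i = -7.84*3.01^i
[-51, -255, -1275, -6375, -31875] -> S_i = -51*5^i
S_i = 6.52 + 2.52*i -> [6.52, 9.04, 11.56, 14.08, 16.6]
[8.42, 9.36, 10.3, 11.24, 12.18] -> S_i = 8.42 + 0.94*i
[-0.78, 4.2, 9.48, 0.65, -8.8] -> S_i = Random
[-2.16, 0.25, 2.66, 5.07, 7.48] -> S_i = -2.16 + 2.41*i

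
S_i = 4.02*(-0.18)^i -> [4.02, -0.72, 0.13, -0.02, 0.0]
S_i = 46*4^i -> [46, 184, 736, 2944, 11776]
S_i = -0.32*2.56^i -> [-0.32, -0.82, -2.1, -5.37, -13.74]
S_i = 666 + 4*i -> [666, 670, 674, 678, 682]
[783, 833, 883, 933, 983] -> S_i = 783 + 50*i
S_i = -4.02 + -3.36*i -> [-4.02, -7.38, -10.74, -14.1, -17.46]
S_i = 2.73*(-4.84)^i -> [2.73, -13.21, 63.95, -309.53, 1498.11]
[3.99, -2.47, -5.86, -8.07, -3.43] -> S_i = Random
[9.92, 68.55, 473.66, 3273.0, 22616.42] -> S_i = 9.92*6.91^i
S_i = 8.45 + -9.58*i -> [8.45, -1.13, -10.71, -20.29, -29.87]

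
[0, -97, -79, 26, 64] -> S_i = Random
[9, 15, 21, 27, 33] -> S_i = 9 + 6*i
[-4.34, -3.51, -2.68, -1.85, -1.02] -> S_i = -4.34 + 0.83*i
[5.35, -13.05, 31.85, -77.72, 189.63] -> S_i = 5.35*(-2.44)^i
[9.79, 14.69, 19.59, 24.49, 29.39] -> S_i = 9.79 + 4.90*i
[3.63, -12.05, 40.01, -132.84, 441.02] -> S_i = 3.63*(-3.32)^i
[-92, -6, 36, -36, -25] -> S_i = Random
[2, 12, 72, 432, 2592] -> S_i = 2*6^i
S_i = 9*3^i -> [9, 27, 81, 243, 729]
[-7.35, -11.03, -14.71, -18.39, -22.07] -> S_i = -7.35 + -3.68*i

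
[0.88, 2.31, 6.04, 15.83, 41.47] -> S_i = 0.88*2.62^i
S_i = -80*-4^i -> [-80, 320, -1280, 5120, -20480]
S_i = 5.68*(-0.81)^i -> [5.68, -4.6, 3.73, -3.02, 2.45]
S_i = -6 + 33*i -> [-6, 27, 60, 93, 126]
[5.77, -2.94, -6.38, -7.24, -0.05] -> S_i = Random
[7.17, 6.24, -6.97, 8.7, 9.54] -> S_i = Random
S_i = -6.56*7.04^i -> [-6.56, -46.18, -325.12, -2288.87, -16113.67]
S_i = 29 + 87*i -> [29, 116, 203, 290, 377]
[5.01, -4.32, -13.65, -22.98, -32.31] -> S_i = 5.01 + -9.33*i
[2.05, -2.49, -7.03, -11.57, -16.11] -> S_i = 2.05 + -4.54*i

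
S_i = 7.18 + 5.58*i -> [7.18, 12.76, 18.34, 23.92, 29.5]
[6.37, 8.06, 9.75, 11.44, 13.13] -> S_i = 6.37 + 1.69*i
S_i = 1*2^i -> [1, 2, 4, 8, 16]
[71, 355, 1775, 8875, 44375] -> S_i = 71*5^i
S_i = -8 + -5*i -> [-8, -13, -18, -23, -28]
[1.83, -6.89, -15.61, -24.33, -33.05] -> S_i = 1.83 + -8.72*i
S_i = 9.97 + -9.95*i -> [9.97, 0.02, -9.93, -19.88, -29.83]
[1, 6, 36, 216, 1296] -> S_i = 1*6^i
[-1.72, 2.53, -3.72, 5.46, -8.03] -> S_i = -1.72*(-1.47)^i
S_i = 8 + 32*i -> [8, 40, 72, 104, 136]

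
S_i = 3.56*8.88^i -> [3.56, 31.61, 280.72, 2492.81, 22136.14]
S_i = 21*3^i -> [21, 63, 189, 567, 1701]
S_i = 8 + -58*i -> [8, -50, -108, -166, -224]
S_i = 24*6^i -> [24, 144, 864, 5184, 31104]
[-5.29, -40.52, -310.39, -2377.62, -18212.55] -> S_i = -5.29*7.66^i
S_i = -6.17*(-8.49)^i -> [-6.17, 52.38, -444.73, 3775.79, -32056.49]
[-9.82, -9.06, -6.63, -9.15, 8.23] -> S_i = Random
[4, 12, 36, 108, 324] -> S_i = 4*3^i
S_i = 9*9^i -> [9, 81, 729, 6561, 59049]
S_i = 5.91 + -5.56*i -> [5.91, 0.35, -5.21, -10.77, -16.33]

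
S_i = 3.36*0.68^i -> [3.36, 2.28, 1.55, 1.06, 0.72]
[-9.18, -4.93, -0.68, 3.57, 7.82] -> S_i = -9.18 + 4.25*i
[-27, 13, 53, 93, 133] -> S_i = -27 + 40*i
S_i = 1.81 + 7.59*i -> [1.81, 9.4, 16.99, 24.58, 32.17]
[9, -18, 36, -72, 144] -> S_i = 9*-2^i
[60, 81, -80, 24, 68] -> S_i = Random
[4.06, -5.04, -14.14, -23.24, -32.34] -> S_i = 4.06 + -9.10*i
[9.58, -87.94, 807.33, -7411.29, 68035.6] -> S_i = 9.58*(-9.18)^i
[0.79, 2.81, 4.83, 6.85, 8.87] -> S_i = 0.79 + 2.02*i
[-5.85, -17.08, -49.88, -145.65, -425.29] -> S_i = -5.85*2.92^i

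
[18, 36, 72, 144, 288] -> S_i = 18*2^i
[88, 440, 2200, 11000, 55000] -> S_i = 88*5^i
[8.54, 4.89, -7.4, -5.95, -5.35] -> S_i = Random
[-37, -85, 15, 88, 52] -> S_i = Random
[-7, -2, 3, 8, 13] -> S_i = -7 + 5*i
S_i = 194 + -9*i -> [194, 185, 176, 167, 158]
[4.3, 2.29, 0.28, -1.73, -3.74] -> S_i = 4.30 + -2.01*i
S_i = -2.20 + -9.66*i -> [-2.2, -11.86, -21.52, -31.18, -40.84]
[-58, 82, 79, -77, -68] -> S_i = Random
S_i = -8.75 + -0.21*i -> [-8.75, -8.96, -9.17, -9.38, -9.59]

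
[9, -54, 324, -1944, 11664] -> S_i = 9*-6^i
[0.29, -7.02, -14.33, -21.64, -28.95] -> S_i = 0.29 + -7.31*i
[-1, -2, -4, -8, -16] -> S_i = -1*2^i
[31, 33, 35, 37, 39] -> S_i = 31 + 2*i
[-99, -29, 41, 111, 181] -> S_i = -99 + 70*i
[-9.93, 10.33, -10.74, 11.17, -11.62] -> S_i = -9.93*(-1.04)^i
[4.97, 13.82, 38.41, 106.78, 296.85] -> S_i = 4.97*2.78^i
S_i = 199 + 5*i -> [199, 204, 209, 214, 219]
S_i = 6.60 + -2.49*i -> [6.6, 4.11, 1.62, -0.87, -3.36]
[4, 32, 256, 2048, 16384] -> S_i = 4*8^i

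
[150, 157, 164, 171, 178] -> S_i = 150 + 7*i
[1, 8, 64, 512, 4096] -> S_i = 1*8^i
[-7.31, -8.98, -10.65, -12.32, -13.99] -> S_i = -7.31 + -1.67*i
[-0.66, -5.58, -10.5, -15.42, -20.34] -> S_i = -0.66 + -4.92*i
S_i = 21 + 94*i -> [21, 115, 209, 303, 397]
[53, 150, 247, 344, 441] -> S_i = 53 + 97*i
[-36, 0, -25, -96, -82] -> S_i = Random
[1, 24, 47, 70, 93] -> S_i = 1 + 23*i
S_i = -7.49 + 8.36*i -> [-7.49, 0.87, 9.23, 17.59, 25.95]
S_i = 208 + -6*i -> [208, 202, 196, 190, 184]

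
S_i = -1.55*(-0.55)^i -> [-1.55, 0.85, -0.47, 0.26, -0.14]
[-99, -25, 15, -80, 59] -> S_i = Random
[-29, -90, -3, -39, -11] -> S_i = Random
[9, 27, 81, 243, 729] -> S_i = 9*3^i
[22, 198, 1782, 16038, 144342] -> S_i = 22*9^i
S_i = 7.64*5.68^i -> [7.64, 43.4, 246.48, 1400.03, 7952.19]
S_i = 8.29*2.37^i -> [8.29, 19.65, 46.56, 110.36, 261.55]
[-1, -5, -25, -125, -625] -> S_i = -1*5^i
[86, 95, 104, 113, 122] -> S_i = 86 + 9*i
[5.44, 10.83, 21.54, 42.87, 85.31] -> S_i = 5.44*1.99^i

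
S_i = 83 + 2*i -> [83, 85, 87, 89, 91]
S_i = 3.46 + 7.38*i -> [3.46, 10.84, 18.22, 25.6, 32.98]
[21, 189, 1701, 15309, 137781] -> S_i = 21*9^i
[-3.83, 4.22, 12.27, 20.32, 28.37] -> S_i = -3.83 + 8.05*i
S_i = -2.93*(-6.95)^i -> [-2.93, 20.36, -141.53, 983.61, -6836.08]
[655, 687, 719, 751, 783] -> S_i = 655 + 32*i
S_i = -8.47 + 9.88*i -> [-8.47, 1.41, 11.29, 21.17, 31.05]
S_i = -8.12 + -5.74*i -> [-8.12, -13.86, -19.6, -25.34, -31.08]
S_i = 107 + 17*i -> [107, 124, 141, 158, 175]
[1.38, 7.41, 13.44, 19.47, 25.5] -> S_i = 1.38 + 6.03*i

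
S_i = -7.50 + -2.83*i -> [-7.5, -10.33, -13.16, -15.99, -18.82]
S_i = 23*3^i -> [23, 69, 207, 621, 1863]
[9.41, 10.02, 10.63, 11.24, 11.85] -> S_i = 9.41 + 0.61*i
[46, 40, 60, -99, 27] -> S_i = Random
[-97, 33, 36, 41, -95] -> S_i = Random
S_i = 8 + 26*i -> [8, 34, 60, 86, 112]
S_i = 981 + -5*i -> [981, 976, 971, 966, 961]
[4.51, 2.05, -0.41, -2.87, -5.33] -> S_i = 4.51 + -2.46*i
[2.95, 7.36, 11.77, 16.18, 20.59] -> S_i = 2.95 + 4.41*i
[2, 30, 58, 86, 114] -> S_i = 2 + 28*i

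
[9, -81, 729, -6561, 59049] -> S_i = 9*-9^i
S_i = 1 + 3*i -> [1, 4, 7, 10, 13]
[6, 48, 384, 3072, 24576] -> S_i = 6*8^i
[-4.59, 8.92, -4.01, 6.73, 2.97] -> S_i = Random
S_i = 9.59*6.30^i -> [9.59, 60.42, 380.63, 2397.95, 15107.09]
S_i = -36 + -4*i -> [-36, -40, -44, -48, -52]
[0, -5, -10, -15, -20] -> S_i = 0 + -5*i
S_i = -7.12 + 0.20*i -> [-7.12, -6.92, -6.72, -6.52, -6.32]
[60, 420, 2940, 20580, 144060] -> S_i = 60*7^i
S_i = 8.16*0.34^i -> [8.16, 2.77, 0.94, 0.32, 0.11]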